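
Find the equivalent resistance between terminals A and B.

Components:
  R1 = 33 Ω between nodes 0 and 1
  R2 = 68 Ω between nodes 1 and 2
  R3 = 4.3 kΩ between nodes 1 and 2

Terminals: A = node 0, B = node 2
Reduce the network between node 0 (A) and node 2 (B) by series/parallel combination:
  Rp1 = R2 ‖ R3 (parallel, both between nodes 1 and 2) = 1/(1/68 + 1/4300) = 66.94 Ω
  Rs1 = R1 + Rp1 (series, joined only at node 1) = 33 + 66.94 = 99.94 Ω
R_eq = 99.94 Ω

Final answer: 99.94 Ω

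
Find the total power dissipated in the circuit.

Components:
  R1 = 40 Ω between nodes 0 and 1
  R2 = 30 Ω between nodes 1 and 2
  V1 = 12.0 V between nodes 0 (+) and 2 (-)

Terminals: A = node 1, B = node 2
Nodal analysis, taking node 2 as the 0 V reference.
Source V1 fixes V_0 = 12 V.
KCL at each unknown node (sum of currents leaving = 0; resistances in Ω):
  Node 1: (V_1 - 12)/40 + (V_1 - 0)/30 = 0
Collecting terms: 0.05833 × V_1 = 0.3  =>  V_1 = 5.143 V
Power in each resistor, P = (ΔV)²/R:
  P_R1 = (12 - 5.143)²/40 = 1.176 W
  P_R2 = (5.143 - 0)²/30 = 0.8816 W
P_total = P_R1 + P_R2 = 2.057 W

Final answer: 2.057 W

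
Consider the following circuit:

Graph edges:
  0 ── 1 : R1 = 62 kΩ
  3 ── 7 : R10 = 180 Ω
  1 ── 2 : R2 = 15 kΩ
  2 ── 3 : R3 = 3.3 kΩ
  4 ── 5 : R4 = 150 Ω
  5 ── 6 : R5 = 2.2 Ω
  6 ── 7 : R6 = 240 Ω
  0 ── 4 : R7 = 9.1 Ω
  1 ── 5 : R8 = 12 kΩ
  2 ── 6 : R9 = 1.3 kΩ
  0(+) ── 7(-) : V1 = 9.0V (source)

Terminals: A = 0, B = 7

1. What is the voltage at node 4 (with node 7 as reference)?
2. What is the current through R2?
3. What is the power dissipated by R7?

Nodal analysis, taking node 7 as the 0 V reference.
Source V1 fixes V_0 = 9 V.
KCL at each unknown node (sum of currents leaving = 0; resistances in Ω):
  Node 1: (V_1 - 9)/62000 + (V_1 - V_2)/15000 + (V_1 - V_5)/12000 = 0
  Node 2: (V_2 - V_1)/15000 + (V_2 - V_3)/3300 + (V_2 - V_6)/1300 = 0
  Node 3: (V_3 - V_2)/3300 + (V_3 - 0)/180 = 0
  Node 4: (V_4 - V_5)/150 + (V_4 - 9)/9.1 = 0
  Node 5: (V_5 - V_4)/150 + (V_5 - V_6)/2.2 + (V_5 - V_1)/12000 = 0
  Node 6: (V_6 - V_5)/2.2 + (V_6 - 0)/240 + (V_6 - V_2)/1300 = 0
Collecting terms (coefficients in siemens):
  0.0001661·V_1 - 0.00006667·V_2 - 0.00008333·V_5 = 0.0001452
  0.001139·V_2 - 0.00006667·V_1 - 0.000303·V_3 - 0.0007692·V_6 = 0
  0.005859·V_3 - 0.000303·V_2 = 0
  0.1166·V_4 - 0.006667·V_5 = 0.989
  0.4613·V_5 - 0.00008333·V_1 - 0.006667·V_4 - 0.4545·V_6 = 0
  0.4595·V_6 - 0.0007692·V_2 - 0.4545·V_5 = 0
Solving these 6 simultaneous equations (Gaussian elimination) gives:
  V_1 = 5.121 V, V_2 = 3.92 V, V_3 = 0.2027 V, V_4 = 8.79 V
  V_5 = 5.331 V, V_6 = 5.28 V
Part 1:
  Read off the nodal solution: V_4 = 8.79 V
Part 2:
  I_R2 = (V_1 - V_2)/R2 = (5.121 - 3.92)/15000 = 0.00008006 A
  Magnitude: I_R2 = 0.00008006 A
Part 3:
  I_R7 = (V_0 - V_4)/R7 = (9 - 8.79)/9.1 = 0.02306 A
  P_R7 = I_R7² × R7 = (0.02306)² × 9.1 = 0.00484 W

Final answers:
1. V_4 = 8.79 V
2. I_R2 = 8.006e-05 A
3. P_R7 = 0.00484 W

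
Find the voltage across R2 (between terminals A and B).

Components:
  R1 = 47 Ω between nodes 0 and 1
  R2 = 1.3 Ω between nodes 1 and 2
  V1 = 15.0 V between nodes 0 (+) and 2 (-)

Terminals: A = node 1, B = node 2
R1 and R2 are in series across V1 (node 0 → node 1 → node 2), and the output A–B is taken across R2, so this is a voltage divider.
Series current: I = V1/(R1 + R2) = 15/(47 + 1.3) = 15/48.3 = 0.3106 A
V_R2 = I × R2 = V1 × R2/(R1 + R2) = 15 × 1.3/48.3 = 0.4037 V

Final answer: 0.4037 V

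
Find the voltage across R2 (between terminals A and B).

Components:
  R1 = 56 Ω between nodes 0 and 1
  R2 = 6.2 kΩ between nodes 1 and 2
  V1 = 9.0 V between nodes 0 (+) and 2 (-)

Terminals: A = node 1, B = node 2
R1 and R2 are in series across V1 (node 0 → node 1 → node 2), and the output A–B is taken across R2, so this is a voltage divider.
Series current: I = V1/(R1 + R2) = 9/(56 + 6200) = 9/6256 = 0.001439 A
V_R2 = I × R2 = V1 × R2/(R1 + R2) = 9 × 6200/6256 = 8.919 V

Final answer: 8.919 V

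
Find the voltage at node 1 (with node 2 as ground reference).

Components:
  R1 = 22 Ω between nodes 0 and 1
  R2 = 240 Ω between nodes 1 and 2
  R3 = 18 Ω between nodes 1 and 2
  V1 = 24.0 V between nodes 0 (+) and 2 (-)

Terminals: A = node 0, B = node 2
Nodal analysis, taking node 2 as the 0 V reference.
Source V1 fixes V_0 = 24 V.
KCL at each unknown node (sum of currents leaving = 0; resistances in Ω):
  Node 1: (V_1 - 24)/22 + (V_1 - 0)/240 + (V_1 - 0)/18 = 0
Collecting terms: 0.1052 × V_1 = 1.091  =>  V_1 = 10.37 V
The requested potential is V_1 = 10.37 V.

Final answer: V_1 = 10.37 V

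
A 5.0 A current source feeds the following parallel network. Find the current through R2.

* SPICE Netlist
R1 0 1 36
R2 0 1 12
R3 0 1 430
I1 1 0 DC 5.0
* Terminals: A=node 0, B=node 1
All resistors sit directly between nodes 0 and 1, so they are in parallel and share one voltage V; the full source current 5 A splits among them.
1/R_par = 1/36 + 1/12 + 1/430 = 0.1134 S  =>  R_par = 8.815 Ω
V = I × R_par = 5 × 8.815 = 44.08 V
I_R2 = V/R2 = 44.08/12 = 3.673 A

Final answer: 3.673 A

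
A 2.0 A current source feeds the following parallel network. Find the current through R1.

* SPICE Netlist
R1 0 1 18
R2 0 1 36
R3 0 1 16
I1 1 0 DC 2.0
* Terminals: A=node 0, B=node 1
All resistors sit directly between nodes 0 and 1, so they are in parallel and share one voltage V; the full source current 2 A splits among them.
1/R_par = 1/18 + 1/36 + 1/16 = 0.1458 S  =>  R_par = 6.857 Ω
V = I × R_par = 2 × 6.857 = 13.71 V
I_R1 = V/R1 = 13.71/18 = 0.7619 A

Final answer: 0.7619 A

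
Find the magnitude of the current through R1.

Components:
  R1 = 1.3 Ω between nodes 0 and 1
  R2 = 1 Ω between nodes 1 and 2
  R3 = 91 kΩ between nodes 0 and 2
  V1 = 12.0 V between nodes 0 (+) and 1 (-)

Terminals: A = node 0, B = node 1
Nodal analysis, taking node 1 as the 0 V reference.
Source V1 fixes V_0 = 12 V.
KCL at each unknown node (sum of currents leaving = 0; resistances in Ω):
  Node 2: (V_2 - 0)/1 + (V_2 - 12)/91000 = 0
Collecting terms: 1 × V_2 = 0.0001319  =>  V_2 = 0.0001319 V
I_R1 = (V_0 - V_1)/R1 = (12 - 0)/1.3 = 9.231 A
|I_R1| = 9.231 A

Final answer: |I_R1| = 9.231 A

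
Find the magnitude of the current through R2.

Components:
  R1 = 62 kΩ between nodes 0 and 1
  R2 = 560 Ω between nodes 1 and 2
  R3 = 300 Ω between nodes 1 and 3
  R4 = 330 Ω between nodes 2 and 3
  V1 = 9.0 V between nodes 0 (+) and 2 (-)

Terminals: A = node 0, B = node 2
Nodal analysis, taking node 2 as the 0 V reference.
Source V1 fixes V_0 = 9 V.
KCL at each unknown node (sum of currents leaving = 0; resistances in Ω):
  Node 1: (V_1 - 9)/62000 + (V_1 - 0)/560 + (V_1 - V_3)/300 = 0
  Node 3: (V_3 - V_1)/300 + (V_3 - 0)/330 = 0
Collecting terms (coefficients in siemens):
  0.005135·V_1 - 0.003333·V_3 = 0.0001452
  0.006364·V_3 - 0.003333·V_1 = 0
Determinant D = (0.005135)(0.006364) - (-0.003333)(-0.003333) = 0.00002157
V_1 = [(0.0001452)(0.006364) - (-0.003333)(0)]/D = 0.04283 V
V_3 = [(0.005135)(0) - (0.0001452)(-0.003333)]/D = 0.02244 V
I_R2 = (V_1 - V_2)/R2 = (0.04283 - 0)/560 = 0.00007648 A
|I_R2| = 0.00007648 A

Final answer: |I_R2| = 7.648e-05 A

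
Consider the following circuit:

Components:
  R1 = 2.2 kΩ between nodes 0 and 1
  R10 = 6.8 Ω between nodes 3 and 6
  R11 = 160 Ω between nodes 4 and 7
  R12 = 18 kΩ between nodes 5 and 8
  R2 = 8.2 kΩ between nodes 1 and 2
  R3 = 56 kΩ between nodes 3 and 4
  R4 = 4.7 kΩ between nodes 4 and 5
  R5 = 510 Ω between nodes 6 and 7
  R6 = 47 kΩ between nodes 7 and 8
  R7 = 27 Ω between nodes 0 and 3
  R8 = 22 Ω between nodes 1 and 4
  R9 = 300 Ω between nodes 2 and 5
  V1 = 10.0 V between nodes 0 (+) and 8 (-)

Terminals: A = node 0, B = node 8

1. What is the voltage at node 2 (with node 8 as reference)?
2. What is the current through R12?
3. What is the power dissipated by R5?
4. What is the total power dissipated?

Nodal analysis, taking node 8 as the 0 V reference.
Source V1 fixes V_0 = 10 V.
KCL at each unknown node (sum of currents leaving = 0; resistances in Ω):
  Node 1: (V_1 - 10)/2200 + (V_1 - V_2)/8200 + (V_1 - V_4)/22 = 0
  Node 2: (V_2 - V_1)/8200 + (V_2 - V_5)/300 = 0
  Node 3: (V_3 - V_4)/56000 + (V_3 - 10)/27 + (V_3 - V_6)/6.8 = 0
  Node 4: (V_4 - V_3)/56000 + (V_4 - V_5)/4700 + (V_4 - V_1)/22 + (V_4 - V_7)/160 = 0
  Node 5: (V_5 - V_4)/4700 + (V_5 - V_2)/300 + (V_5 - 0)/18000 = 0
  Node 6: (V_6 - V_7)/510 + (V_6 - V_3)/6.8 = 0
  Node 7: (V_7 - V_6)/510 + (V_7 - 0)/47000 + (V_7 - V_4)/160 = 0
Collecting terms (coefficients in siemens):
  0.04603·V_1 - 0.000122·V_2 - 0.04545·V_4 = 0.004545
  0.003455·V_2 - 0.000122·V_1 - 0.003333·V_5 = 0
  0.1841·V_3 - 0.00001786·V_4 - 0.1471·V_6 = 0.3704
  0.05194·V_4 - 0.04545·V_1 - 0.00001786·V_3 - 0.0002128·V_5 - 0.00625·V_7 = 0
  0.003602·V_5 - 0.003333·V_2 - 0.0002128·V_4 = 0
  0.149·V_6 - 0.1471·V_3 - 0.001961·V_7 = 0
  0.008232·V_7 - 0.00625·V_4 - 0.001961·V_6 = 0
Solving these 7 simultaneous equations (Gaussian elimination) gives:
  V_1 = 9.672 V, V_2 = 8.329 V, V_3 = 9.986 V, V_4 = 9.672 V
  V_5 = 8.28 V, V_6 = 9.983 V, V_7 = 9.721 V
Part 1:
  Read off the nodal solution: V_2 = 8.329 V
Part 2:
  I_R12 = (V_5 - V_8)/R12 = (8.28 - 0)/18000 = 0.00046 A
  Magnitude: I_R12 = 0.00046 A
Part 3:
  I_R5 = (V_6 - V_7)/R5 = (9.983 - 9.721)/510 = 0.0005122 A
  P_R5 = I_R5² × R5 = (0.0005122)² × 510 = 0.0001338 W
Part 4:
  Power in each resistor, P = (ΔV)²/R:
    P_R1 = (10 - 9.672)²/2200 = 0.00004886 W
    P_R2 = (9.672 - 8.329)²/8200 = 0.0002199 W
    P_R3 = (9.986 - 9.672)²/56000 = 0.000001756 W
    P_R4 = (9.672 - 8.28)²/4700 = 0.0004125 W
    P_R5 = (9.983 - 9.721)²/510 = 0.0001338 W
    P_R6 = (9.721 - 0)²/47000 = 0.002011 W
    P_R7 = (10 - 9.986)²/27 = 0.000007239 W
    P_R8 = (9.672 - 9.672)²/22 = 0.000000004775 W
    P_R9 = (8.329 - 8.28)²/300 = 0.000008046 W
    P_R10 = (9.986 - 9.983)²/6.8 = 0.000001784 W
    P_R11 = (9.672 - 9.721)²/160 = 0.00001492 W
    P_R12 = (8.28 - 0)²/18000 = 0.003809 W
  P_total = P_R1 + P_R2 + P_R3 + P_R4 + P_R5 + P_R6 + P_R7 + P_R8 + P_R9 + P_R10 + P_R11 + P_R12 = 0.006668 W

Final answers:
1. V_2 = 8.329 V
2. I_R12 = 0.00046 A
3. P_R5 = 0.0001338 W
4. P_total = 0.006668 W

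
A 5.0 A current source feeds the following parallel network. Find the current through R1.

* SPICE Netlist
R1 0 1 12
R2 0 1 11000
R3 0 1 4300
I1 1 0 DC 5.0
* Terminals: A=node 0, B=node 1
All resistors sit directly between nodes 0 and 1, so they are in parallel and share one voltage V; the full source current 5 A splits among them.
1/R_par = 1/12 + 1/11000 + 1/4300 = 0.08366 S  =>  R_par = 11.95 Ω
V = I × R_par = 5 × 11.95 = 59.77 V
I_R1 = V/R1 = 59.77/12 = 4.981 A

Final answer: 4.981 A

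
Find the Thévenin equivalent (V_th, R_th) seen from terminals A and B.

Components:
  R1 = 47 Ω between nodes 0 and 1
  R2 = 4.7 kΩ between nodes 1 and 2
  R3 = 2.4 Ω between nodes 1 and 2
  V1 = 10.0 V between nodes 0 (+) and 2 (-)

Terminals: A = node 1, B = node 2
Step 1 — V_th is the open-circuit voltage V_A - V_B (nothing connected across the terminals).
Nodal analysis, taking node 2 as the 0 V reference.
Source V1 fixes V_0 = 10 V.
KCL at each unknown node (sum of currents leaving = 0; resistances in Ω):
  Node 1: (V_1 - 10)/47 + (V_1 - 0)/4700 + (V_1 - 0)/2.4 = 0
Collecting terms: 0.4382 × V_1 = 0.2128  =>  V_1 = 0.4856 V
V_th = V_1 - V_2 = 0.4856 - 0 = 0.4856 V
Step 2 — R_th: zero the source — replace V1 by a short circuit (node 2 merges into node 0) — and find the resistance seen between A (node 1) and B (node 0).
Reduce the network between node 1 (A) and node 0 (B) by series/parallel combination:
  Rp1 = R1 ‖ R2 ‖ R3 (parallel, all between nodes 0 and 1) = 1/(1/47 + 1/4700 + 1/2.4) = 2.282 Ω
R_th = 2.282 Ω

Final answer: V_th = 0.4856 V, R_th = 2.282 Ω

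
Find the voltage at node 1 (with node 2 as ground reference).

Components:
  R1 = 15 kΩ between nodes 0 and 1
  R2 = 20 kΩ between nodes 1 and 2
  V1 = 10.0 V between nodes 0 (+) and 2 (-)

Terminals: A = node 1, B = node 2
Nodal analysis, taking node 2 as the 0 V reference.
Source V1 fixes V_0 = 10 V.
KCL at each unknown node (sum of currents leaving = 0; resistances in Ω):
  Node 1: (V_1 - 10)/15000 + (V_1 - 0)/20000 = 0
Collecting terms: 0.0001167 × V_1 = 0.0006667  =>  V_1 = 5.714 V
The requested potential is V_1 = 5.714 V.

Final answer: V_1 = 5.714 V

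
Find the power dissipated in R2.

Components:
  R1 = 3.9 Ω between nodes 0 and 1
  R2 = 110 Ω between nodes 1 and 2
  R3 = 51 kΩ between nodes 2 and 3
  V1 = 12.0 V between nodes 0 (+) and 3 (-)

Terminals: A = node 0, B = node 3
Nodal analysis, taking node 3 as the 0 V reference.
Source V1 fixes V_0 = 12 V.
KCL at each unknown node (sum of currents leaving = 0; resistances in Ω):
  Node 1: (V_1 - 12)/3.9 + (V_1 - V_2)/110 = 0
  Node 2: (V_2 - V_1)/110 + (V_2 - 0)/51000 = 0
Collecting terms (coefficients in siemens):
  0.2655·V_1 - 0.009091·V_2 = 3.077
  0.009111·V_2 - 0.009091·V_1 = 0
Determinant D = (0.2655)(0.009111) - (-0.009091)(-0.009091) = 0.002336
V_1 = [(3.077)(0.009111) - (-0.009091)(0)]/D = 12 V
V_2 = [(0.2655)(0) - (3.077)(-0.009091)]/D = 11.97 V
I_R2 = (V_1 - V_2)/R2 = (12 - 11.97)/110 = 0.0002348 A
P_R2 = I_R2² × R2 = (0.0002348)² × 110 = 0.000006063 W

Final answer: 6.063e-06 W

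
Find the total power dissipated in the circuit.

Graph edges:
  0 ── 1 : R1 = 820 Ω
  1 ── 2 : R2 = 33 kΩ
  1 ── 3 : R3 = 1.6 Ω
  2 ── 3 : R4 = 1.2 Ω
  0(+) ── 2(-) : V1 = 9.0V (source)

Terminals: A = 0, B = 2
Nodal analysis, taking node 2 as the 0 V reference.
Source V1 fixes V_0 = 9 V.
KCL at each unknown node (sum of currents leaving = 0; resistances in Ω):
  Node 1: (V_1 - 9)/820 + (V_1 - 0)/33000 + (V_1 - V_3)/1.6 = 0
  Node 3: (V_3 - V_1)/1.6 + (V_3 - 0)/1.2 = 0
Collecting terms (coefficients in siemens):
  0.6262·V_1 - 0.625·V_3 = 0.01098
  1.458·V_3 - 0.625·V_1 = 0
Determinant D = (0.6262)(1.458) - (-0.625)(-0.625) = 0.5227
V_1 = [(0.01098)(1.458) - (-0.625)(0)]/D = 0.03062 V
V_3 = [(0.6262)(0) - (0.01098)(-0.625)]/D = 0.01312 V
Power in each resistor, P = (ΔV)²/R:
  P_R1 = (9 - 0.03062)²/820 = 0.09811 W
  P_R2 = (0.03062 - 0)²/33000 = 0.00000002842 W
  P_R3 = (0.03062 - 0.01312)²/1.6 = 0.0001914 W
  P_R4 = (0 - 0.01312)²/1.2 = 0.0001436 W
P_total = P_R1 + P_R2 + P_R3 + P_R4 = 0.09844 W

Final answer: 0.09844 W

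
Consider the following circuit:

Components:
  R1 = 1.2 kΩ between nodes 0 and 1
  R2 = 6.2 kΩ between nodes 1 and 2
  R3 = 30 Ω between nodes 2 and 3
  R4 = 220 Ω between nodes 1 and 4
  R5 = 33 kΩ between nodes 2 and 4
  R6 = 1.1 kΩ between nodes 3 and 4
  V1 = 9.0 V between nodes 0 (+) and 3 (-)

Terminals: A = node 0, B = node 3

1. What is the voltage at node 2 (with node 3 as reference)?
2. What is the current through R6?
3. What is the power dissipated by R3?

Nodal analysis, taking node 3 as the 0 V reference.
Source V1 fixes V_0 = 9 V.
KCL at each unknown node (sum of currents leaving = 0; resistances in Ω):
  Node 1: (V_1 - 9)/1200 + (V_1 - V_2)/6200 + (V_1 - V_4)/220 = 0
  Node 2: (V_2 - V_1)/6200 + (V_2 - 0)/30 + (V_2 - V_4)/33000 = 0
  Node 4: (V_4 - V_1)/220 + (V_4 - V_2)/33000 + (V_4 - 0)/1100 = 0
Collecting terms (coefficients in siemens):
  0.00554·V_1 - 0.0001613·V_2 - 0.004545·V_4 = 0.0075
  0.03352·V_2 - 0.0001613·V_1 - 0.0000303·V_4 = 0
  0.005485·V_4 - 0.004545·V_1 - 0.0000303·V_2 = 0
Solving these 3 simultaneous equations (Gaussian elimination) gives:
  V_1 = 4.232 V, V_2 = 0.02353 V, V_4 = 3.508 V
Part 1:
  Read off the nodal solution: V_2 = 0.02353 V
Part 2:
  I_R6 = (V_3 - V_4)/R6 = (0 - 3.508)/1100 = -0.003189 A
  Magnitude: I_R6 = 0.003189 A
Part 3:
  I_R3 = (V_2 - V_3)/R3 = (0.02353 - 0)/30 = 0.0007844 A
  P_R3 = I_R3² × R3 = (0.0007844)² × 30 = 0.00001846 W

Final answers:
1. V_2 = 0.02353 V
2. I_R6 = 0.003189 A
3. P_R3 = 1.846e-05 W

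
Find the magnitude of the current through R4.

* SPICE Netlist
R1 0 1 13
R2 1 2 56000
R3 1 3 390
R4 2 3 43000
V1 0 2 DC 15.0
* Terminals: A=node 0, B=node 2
Nodal analysis, taking node 2 as the 0 V reference.
Source V1 fixes V_0 = 15 V.
KCL at each unknown node (sum of currents leaving = 0; resistances in Ω):
  Node 1: (V_1 - 15)/13 + (V_1 - 0)/56000 + (V_1 - V_3)/390 = 0
  Node 3: (V_3 - V_1)/390 + (V_3 - 0)/43000 = 0
Collecting terms (coefficients in siemens):
  0.07951·V_1 - 0.002564·V_3 = 1.154
  0.002587·V_3 - 0.002564·V_1 = 0
Determinant D = (0.07951)(0.002587) - (-0.002564)(-0.002564) = 0.0001991
V_1 = [(1.154)(0.002587) - (-0.002564)(0)]/D = 14.99 V
V_3 = [(0.07951)(0) - (1.154)(-0.002564)]/D = 14.86 V
I_R4 = (V_2 - V_3)/R4 = (0 - 14.86)/43000 = -0.0003455 A
|I_R4| = 0.0003455 A

Final answer: |I_R4| = 0.0003455 A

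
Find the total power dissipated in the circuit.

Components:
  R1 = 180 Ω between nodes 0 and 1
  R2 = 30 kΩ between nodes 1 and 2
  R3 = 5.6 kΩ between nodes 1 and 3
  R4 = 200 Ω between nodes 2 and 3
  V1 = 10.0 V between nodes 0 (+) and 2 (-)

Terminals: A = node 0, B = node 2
Nodal analysis, taking node 2 as the 0 V reference.
Source V1 fixes V_0 = 10 V.
KCL at each unknown node (sum of currents leaving = 0; resistances in Ω):
  Node 1: (V_1 - 10)/180 + (V_1 - 0)/30000 + (V_1 - V_3)/5600 = 0
  Node 3: (V_3 - V_1)/5600 + (V_3 - 0)/200 = 0
Collecting terms (coefficients in siemens):
  0.005767·V_1 - 0.0001786·V_3 = 0.05556
  0.005179·V_3 - 0.0001786·V_1 = 0
Determinant D = (0.005767)(0.005179) - (-0.0001786)(-0.0001786) = 0.00002984
V_1 = [(0.05556)(0.005179) - (-0.0001786)(0)]/D = 9.643 V
V_3 = [(0.005767)(0) - (0.05556)(-0.0001786)]/D = 0.3325 V
Power in each resistor, P = (ΔV)²/R:
  P_R1 = (10 - 9.643)²/180 = 0.0007085 W
  P_R2 = (9.643 - 0)²/30000 = 0.0031 W
  P_R3 = (9.643 - 0.3325)²/5600 = 0.01548 W
  P_R4 = (0 - 0.3325)²/200 = 0.0005528 W
P_total = P_R1 + P_R2 + P_R3 + P_R4 = 0.01984 W

Final answer: 0.01984 W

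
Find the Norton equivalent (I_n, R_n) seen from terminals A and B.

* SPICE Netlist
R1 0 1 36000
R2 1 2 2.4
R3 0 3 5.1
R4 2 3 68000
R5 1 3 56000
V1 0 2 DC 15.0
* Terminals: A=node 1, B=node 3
Find the Thévenin equivalent first; then I_n = V_th/R_th and R_n = R_th.
Step 1 — V_th is the open-circuit voltage V_A - V_B (nothing connected across the terminals).
Nodal analysis, taking node 2 as the 0 V reference.
Source V1 fixes V_0 = 15 V.
KCL at each unknown node (sum of currents leaving = 0; resistances in Ω):
  Node 1: (V_1 - 15)/36000 + (V_1 - 0)/2.4 + (V_1 - V_3)/56000 = 0
  Node 3: (V_3 - 15)/5.1 + (V_3 - 0)/68000 + (V_3 - V_1)/56000 = 0
Collecting terms (coefficients in siemens):
  0.4167·V_1 - 0.00001786·V_3 = 0.0004167
  0.1961·V_3 - 0.00001786·V_1 = 2.941
Determinant D = (0.4167)(0.1961) - (-0.00001786)(-0.00001786) = 0.08172
V_1 = [(0.0004167)(0.1961) - (-0.00001786)(2.941)]/D = 0.001643 V
V_3 = [(0.4167)(2.941) - (0.0004167)(-0.00001786)]/D = 15 V
V_th = V_1 - V_3 = 0.001643 - 15 = -15 V
Step 2 — R_th: zero the source — replace V1 by a short circuit (node 2 merges into node 0) — and find the resistance seen between A (node 1) and B (node 3).
Reduce the network between node 1 (A) and node 3 (B) by series/parallel combination:
  Rp1 = R1 ‖ R2 (parallel, both between nodes 0 and 1) = 1/(1/36000 + 1/2.4) = 2.4 Ω
  Rp2 = R3 ‖ R4 (parallel, both between nodes 0 and 3) = 1/(1/5.1 + 1/68000) = 5.1 Ω
  Rs1 = Rp1 + Rp2 (series, joined only at node 0) = 2.4 + 5.1 = 7.499 Ω
  Rp3 = R5 ‖ Rs1 (parallel, both between nodes 1 and 3) = 1/(1/56000 + 1/7.499) = 7.498 Ω
R_th = 7.498 Ω
I_n = V_th/R_th = -15/7.498 = -2 A, and R_n = R_th = 7.498 Ω

Final answer: I_n = -2 A, R_n = 7.498 Ω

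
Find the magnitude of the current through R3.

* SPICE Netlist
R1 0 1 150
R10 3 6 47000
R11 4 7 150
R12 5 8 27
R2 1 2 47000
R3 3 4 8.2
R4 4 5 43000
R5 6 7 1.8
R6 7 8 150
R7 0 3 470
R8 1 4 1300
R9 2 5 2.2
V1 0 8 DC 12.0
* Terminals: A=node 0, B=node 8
Nodal analysis, taking node 8 as the 0 V reference.
Source V1 fixes V_0 = 12 V.
KCL at each unknown node (sum of currents leaving = 0; resistances in Ω):
  Node 1: (V_1 - 12)/150 + (V_1 - V_2)/47000 + (V_1 - V_4)/1300 = 0
  Node 2: (V_2 - V_1)/47000 + (V_2 - V_5)/2.2 = 0
  Node 3: (V_3 - V_4)/8.2 + (V_3 - 12)/470 + (V_3 - V_6)/47000 = 0
  Node 4: (V_4 - V_3)/8.2 + (V_4 - V_5)/43000 + (V_4 - V_1)/1300 + (V_4 - V_7)/150 = 0
  Node 5: (V_5 - V_4)/43000 + (V_5 - V_2)/2.2 + (V_5 - 0)/27 = 0
  Node 6: (V_6 - V_7)/1.8 + (V_6 - V_3)/47000 = 0
  Node 7: (V_7 - V_6)/1.8 + (V_7 - 0)/150 + (V_7 - V_4)/150 = 0
Collecting terms (coefficients in siemens):
  0.007457·V_1 - 0.00002128·V_2 - 0.0007692·V_4 = 0.08
  0.4546·V_2 - 0.00002128·V_1 - 0.4545·V_5 = 0
  0.1241·V_3 - 0.122·V_4 - 0.00002128·V_6 = 0.02553
  0.1294·V_4 - 0.0007692·V_1 - 0.122·V_3 - 0.00002326·V_5 - 0.006667·V_7 = 0
  0.4916·V_5 - 0.4545·V_2 - 0.00002326·V_4 = 0
  0.5556·V_6 - 0.00002128·V_3 - 0.5556·V_7 = 0
  0.5689·V_7 - 0.006667·V_4 - 0.5556·V_6 = 0
Solving these 7 simultaneous equations (Gaussian elimination) gives:
  V_1 = 11.29 V, V_2 = 0.01041 V, V_3 = 5.541 V, V_4 = 5.428 V
  V_5 = 0.009881 V, V_6 = 2.719 V, V_7 = 2.719 V
I_R3 = (V_3 - V_4)/R3 = (5.541 - 5.428)/8.2 = 0.01368 A
|I_R3| = 0.01368 A

Final answer: |I_R3| = 0.01368 A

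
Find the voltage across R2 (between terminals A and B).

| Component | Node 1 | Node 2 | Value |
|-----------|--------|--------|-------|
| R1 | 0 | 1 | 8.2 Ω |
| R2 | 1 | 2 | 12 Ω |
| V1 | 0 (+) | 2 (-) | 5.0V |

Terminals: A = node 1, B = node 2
R1 and R2 are in series across V1 (node 0 → node 1 → node 2), and the output A–B is taken across R2, so this is a voltage divider.
Series current: I = V1/(R1 + R2) = 5/(8.2 + 12) = 5/20.2 = 0.2475 A
V_R2 = I × R2 = V1 × R2/(R1 + R2) = 5 × 12/20.2 = 2.97 V

Final answer: 2.97 V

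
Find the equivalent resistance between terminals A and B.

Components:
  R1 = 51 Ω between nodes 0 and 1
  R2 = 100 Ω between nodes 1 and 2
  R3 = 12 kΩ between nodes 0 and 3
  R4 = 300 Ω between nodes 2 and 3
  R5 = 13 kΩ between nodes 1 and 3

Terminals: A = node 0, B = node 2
The network is not a plain series/parallel combination. Inject a 1 A test current into terminal A (node 0) and return it from terminal B (node 2); then R_eq = V_A / (1 A).
Nodal analysis, taking node 2 as the 0 V reference.
Current source I_test pushes 1 A into node 0 and draws it out of node 2.
KCL at each unknown node (sum of currents leaving = 0; resistances in Ω):
  Node 0: (V_0 - V_1)/51 + (V_0 - V_3)/12000 - 1 = 0
  Node 1: (V_1 - V_0)/51 + (V_1 - 0)/100 + (V_1 - V_3)/13000 = 0
  Node 3: (V_3 - V_0)/12000 + (V_3 - V_1)/13000 + (V_3 - 0)/300 = 0
Collecting terms (coefficients in siemens):
  0.01969·V_0 - 0.01961·V_1 - 0.00008333·V_3 = 1
  0.02968·V_1 - 0.01961·V_0 - 0.00007692·V_3 = 0
  0.003494·V_3 - 0.00008333·V_0 - 0.00007692·V_1 = 0
Solving these 3 simultaneous equations (Gaussian elimination) gives:
  V_0 = 148.5 V, V_1 = 98.1 V, V_3 = 5.702 V
R_eq = V_0 / 1 A = 148.5 Ω

Final answer: 148.5 Ω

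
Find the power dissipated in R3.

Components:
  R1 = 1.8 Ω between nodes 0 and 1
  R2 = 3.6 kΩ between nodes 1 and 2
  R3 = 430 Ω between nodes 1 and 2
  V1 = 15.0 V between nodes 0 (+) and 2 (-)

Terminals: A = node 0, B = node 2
Nodal analysis, taking node 2 as the 0 V reference.
Source V1 fixes V_0 = 15 V.
KCL at each unknown node (sum of currents leaving = 0; resistances in Ω):
  Node 1: (V_1 - 15)/1.8 + (V_1 - 0)/3600 + (V_1 - 0)/430 = 0
Collecting terms: 0.5582 × V_1 = 8.333  =>  V_1 = 14.93 V
I_R3 = (V_1 - V_2)/R3 = (14.93 - 0)/430 = 0.03472 A
P_R3 = I_R3² × R3 = (0.03472)² × 430 = 0.5184 W

Final answer: 0.5184 W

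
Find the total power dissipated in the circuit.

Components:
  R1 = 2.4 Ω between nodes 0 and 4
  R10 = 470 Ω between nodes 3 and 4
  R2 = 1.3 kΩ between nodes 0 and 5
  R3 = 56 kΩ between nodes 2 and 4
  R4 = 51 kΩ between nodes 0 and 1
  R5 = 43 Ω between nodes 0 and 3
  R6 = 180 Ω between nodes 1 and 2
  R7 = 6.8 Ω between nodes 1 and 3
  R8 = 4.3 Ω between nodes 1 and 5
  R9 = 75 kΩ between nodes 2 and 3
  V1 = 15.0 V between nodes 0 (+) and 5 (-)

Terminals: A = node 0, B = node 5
Nodal analysis, taking node 5 as the 0 V reference.
Source V1 fixes V_0 = 15 V.
KCL at each unknown node (sum of currents leaving = 0; resistances in Ω):
  Node 1: (V_1 - 15)/51000 + (V_1 - V_2)/180 + (V_1 - V_3)/6.8 + (V_1 - 0)/4.3 = 0
  Node 2: (V_2 - V_4)/56000 + (V_2 - V_1)/180 + (V_2 - V_3)/75000 = 0
  Node 3: (V_3 - 15)/43 + (V_3 - V_1)/6.8 + (V_3 - V_2)/75000 + (V_3 - V_4)/470 = 0
  Node 4: (V_4 - 15)/2.4 + (V_4 - V_2)/56000 + (V_4 - V_3)/470 = 0
Collecting terms (coefficients in siemens):
  0.3852·V_1 - 0.005556·V_2 - 0.1471·V_3 = 0.0002941
  0.005587·V_2 - 0.005556·V_1 - 0.00001333·V_3 - 0.00001786·V_4 = 0
  0.1725·V_3 - 0.1471·V_1 - 0.00001333·V_2 - 0.002128·V_4 = 0.3488
  0.4188·V_4 - 0.00001786·V_2 - 0.002128·V_3 = 6.25
Solving these 4 simultaneous equations (Gaussian elimination) gives:
  V_1 = 1.279 V, V_2 = 1.327 V, V_3 = 3.298 V, V_4 = 14.94 V
Power in each resistor, P = (ΔV)²/R:
  P_R1 = (15 - 14.94)²/2.4 = 0.001502 W
  P_R2 = (15 - 0)²/1300 = 0.1731 W
  P_R3 = (1.327 - 14.94)²/56000 = 0.003309 W
  P_R4 = (15 - 1.279)²/51000 = 0.003692 W
  P_R5 = (15 - 3.298)²/43 = 3.185 W
  P_R6 = (1.279 - 1.327)²/180 = 0.00001306 W
  P_R7 = (1.279 - 3.298)²/6.8 = 0.5994 W
  P_R8 = (1.279 - 0)²/4.3 = 0.3804 W
  P_R9 = (1.327 - 3.298)²/75000 = 0.00005176 W
  P_R10 = (3.298 - 14.94)²/470 = 0.2884 W
P_total = P_R1 + P_R2 + P_R3 + P_R4 + P_R5 + P_R6 + P_R7 + P_R8 + P_R9 + P_R10 = 4.634 W

Final answer: 4.634 W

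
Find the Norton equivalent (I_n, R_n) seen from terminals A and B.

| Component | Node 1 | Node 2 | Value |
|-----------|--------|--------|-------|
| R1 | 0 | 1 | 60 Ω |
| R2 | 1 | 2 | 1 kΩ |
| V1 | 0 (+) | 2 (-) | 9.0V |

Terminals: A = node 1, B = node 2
Find the Thévenin equivalent first; then I_n = V_th/R_th and R_n = R_th.
Step 1 — V_th is the open-circuit voltage V_A - V_B (nothing connected across the terminals).
Nodal analysis, taking node 2 as the 0 V reference.
Source V1 fixes V_0 = 9 V.
KCL at each unknown node (sum of currents leaving = 0; resistances in Ω):
  Node 1: (V_1 - 9)/60 + (V_1 - 0)/1000 = 0
Collecting terms: 0.01767 × V_1 = 0.15  =>  V_1 = 8.491 V
V_th = V_1 - V_2 = 8.491 - 0 = 8.491 V
Step 2 — R_th: zero the source — replace V1 by a short circuit (node 2 merges into node 0) — and find the resistance seen between A (node 1) and B (node 0).
Reduce the network between node 1 (A) and node 0 (B) by series/parallel combination:
  Rp1 = R1 ‖ R2 (parallel, both between nodes 0 and 1) = 1/(1/60 + 1/1000) = 56.6 Ω
R_th = 56.6 Ω
I_n = V_th/R_th = 8.491/56.6 = 0.15 A, and R_n = R_th = 56.6 Ω

Final answer: I_n = 0.15 A, R_n = 56.6 Ω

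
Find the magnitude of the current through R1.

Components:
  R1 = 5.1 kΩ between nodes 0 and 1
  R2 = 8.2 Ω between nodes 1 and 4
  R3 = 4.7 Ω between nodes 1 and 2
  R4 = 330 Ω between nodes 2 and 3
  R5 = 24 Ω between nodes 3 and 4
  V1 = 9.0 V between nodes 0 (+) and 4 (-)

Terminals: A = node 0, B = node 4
Nodal analysis, taking node 4 as the 0 V reference.
Source V1 fixes V_0 = 9 V.
KCL at each unknown node (sum of currents leaving = 0; resistances in Ω):
  Node 1: (V_1 - 9)/5100 + (V_1 - 0)/8.2 + (V_1 - V_2)/4.7 = 0
  Node 2: (V_2 - V_1)/4.7 + (V_2 - V_3)/330 = 0
  Node 3: (V_3 - V_2)/330 + (V_3 - 0)/24 = 0
Collecting terms (coefficients in siemens):
  0.3349·V_1 - 0.2128·V_2 = 0.001765
  0.2158·V_2 - 0.2128·V_1 - 0.00303·V_3 = 0
  0.0447·V_3 - 0.00303·V_2 = 0
Solving these 3 simultaneous equations (Gaussian elimination) gives:
  V_1 = 0.01412 V, V_2 = 0.01394 V, V_3 = 0.0009451 V
I_R1 = (V_0 - V_1)/R1 = (9 - 0.01412)/5100 = 0.001762 A
|I_R1| = 0.001762 A

Final answer: |I_R1| = 0.001762 A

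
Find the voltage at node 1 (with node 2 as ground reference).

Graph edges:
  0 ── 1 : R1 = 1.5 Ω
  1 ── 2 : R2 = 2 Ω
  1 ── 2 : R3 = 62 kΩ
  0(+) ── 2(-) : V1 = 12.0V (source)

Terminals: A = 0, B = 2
Nodal analysis, taking node 2 as the 0 V reference.
Source V1 fixes V_0 = 12 V.
KCL at each unknown node (sum of currents leaving = 0; resistances in Ω):
  Node 1: (V_1 - 12)/1.5 + (V_1 - 0)/2 + (V_1 - 0)/62000 = 0
Collecting terms: 1.167 × V_1 = 8  =>  V_1 = 6.857 V
The requested potential is V_1 = 6.857 V.

Final answer: V_1 = 6.857 V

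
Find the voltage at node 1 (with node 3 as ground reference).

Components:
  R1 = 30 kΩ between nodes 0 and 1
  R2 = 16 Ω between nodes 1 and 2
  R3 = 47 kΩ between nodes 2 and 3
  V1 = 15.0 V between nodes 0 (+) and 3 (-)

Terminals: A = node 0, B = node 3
Nodal analysis, taking node 3 as the 0 V reference.
Source V1 fixes V_0 = 15 V.
KCL at each unknown node (sum of currents leaving = 0; resistances in Ω):
  Node 1: (V_1 - 15)/30000 + (V_1 - V_2)/16 = 0
  Node 2: (V_2 - V_1)/16 + (V_2 - 0)/47000 = 0
Collecting terms (coefficients in siemens):
  0.06253·V_1 - 0.0625·V_2 = 0.0005
  0.06252·V_2 - 0.0625·V_1 = 0
Determinant D = (0.06253)(0.06252) - (-0.0625)(-0.0625) = 0.000003414
V_1 = [(0.0005)(0.06252) - (-0.0625)(0)]/D = 9.157 V
V_2 = [(0.06253)(0) - (0.0005)(-0.0625)]/D = 9.154 V
The requested potential is V_1 = 9.157 V.

Final answer: V_1 = 9.157 V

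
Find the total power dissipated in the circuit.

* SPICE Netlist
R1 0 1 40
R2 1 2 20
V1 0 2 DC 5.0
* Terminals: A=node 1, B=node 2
Nodal analysis, taking node 2 as the 0 V reference.
Source V1 fixes V_0 = 5 V.
KCL at each unknown node (sum of currents leaving = 0; resistances in Ω):
  Node 1: (V_1 - 5)/40 + (V_1 - 0)/20 = 0
Collecting terms: 0.075 × V_1 = 0.125  =>  V_1 = 1.667 V
Power in each resistor, P = (ΔV)²/R:
  P_R1 = (5 - 1.667)²/40 = 0.2778 W
  P_R2 = (1.667 - 0)²/20 = 0.1389 W
P_total = P_R1 + P_R2 = 0.4167 W

Final answer: 0.4167 W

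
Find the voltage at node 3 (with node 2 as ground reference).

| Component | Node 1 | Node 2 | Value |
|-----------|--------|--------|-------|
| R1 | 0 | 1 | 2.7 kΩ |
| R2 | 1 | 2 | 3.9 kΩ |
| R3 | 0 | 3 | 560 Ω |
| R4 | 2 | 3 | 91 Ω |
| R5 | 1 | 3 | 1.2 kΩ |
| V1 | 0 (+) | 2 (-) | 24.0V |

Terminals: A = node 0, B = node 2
Nodal analysis, taking node 2 as the 0 V reference.
Source V1 fixes V_0 = 24 V.
KCL at each unknown node (sum of currents leaving = 0; resistances in Ω):
  Node 1: (V_1 - 24)/2700 + (V_1 - 0)/3900 + (V_1 - V_3)/1200 = 0
  Node 3: (V_3 - 24)/560 + (V_3 - 0)/91 + (V_3 - V_1)/1200 = 0
Collecting terms (coefficients in siemens):
  0.00146·V_1 - 0.0008333·V_3 = 0.008889
  0.01361·V_3 - 0.0008333·V_1 = 0.04286
Determinant D = (0.00146)(0.01361) - (-0.0008333)(-0.0008333) = 0.00001917
V_1 = [(0.008889)(0.01361) - (-0.0008333)(0.04286)]/D = 8.171 V
V_3 = [(0.00146)(0.04286) - (0.008889)(-0.0008333)]/D = 3.65 V
The requested potential is V_3 = 3.65 V.

Final answer: V_3 = 3.65 V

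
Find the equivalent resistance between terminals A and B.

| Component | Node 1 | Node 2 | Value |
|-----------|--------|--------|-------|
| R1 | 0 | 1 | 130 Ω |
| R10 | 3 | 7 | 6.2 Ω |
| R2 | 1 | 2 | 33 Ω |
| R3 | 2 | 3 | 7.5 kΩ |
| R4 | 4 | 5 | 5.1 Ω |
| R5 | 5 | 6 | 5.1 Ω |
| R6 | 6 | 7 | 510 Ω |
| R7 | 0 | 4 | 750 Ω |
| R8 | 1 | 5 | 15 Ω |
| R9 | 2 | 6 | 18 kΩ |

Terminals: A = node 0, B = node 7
The network is not a plain series/parallel combination. Inject a 1 A test current into terminal A (node 0) and return it from terminal B (node 7); then R_eq = V_A / (1 A).
Nodal analysis, taking node 7 as the 0 V reference.
Current source I_test pushes 1 A into node 0 and draws it out of node 7.
KCL at each unknown node (sum of currents leaving = 0; resistances in Ω):
  Node 0: (V_0 - V_1)/130 + (V_0 - V_4)/750 - 1 = 0
  Node 1: (V_1 - V_0)/130 + (V_1 - V_2)/33 + (V_1 - V_5)/15 = 0
  Node 2: (V_2 - V_1)/33 + (V_2 - V_3)/7500 + (V_2 - V_6)/18000 = 0
  Node 3: (V_3 - V_2)/7500 + (V_3 - 0)/6.2 = 0
  Node 4: (V_4 - V_0)/750 + (V_4 - V_5)/5.1 = 0
  Node 5: (V_5 - V_1)/15 + (V_5 - V_4)/5.1 + (V_5 - V_6)/5.1 = 0
  Node 6: (V_6 - V_2)/18000 + (V_6 - V_5)/5.1 + (V_6 - 0)/510 = 0
Collecting terms (coefficients in siemens):
  0.009026·V_0 - 0.007692·V_1 - 0.001333·V_4 = 1
  0.1047·V_1 - 0.007692·V_0 - 0.0303·V_2 - 0.06667·V_5 = 0
  0.03049·V_2 - 0.0303·V_1 - 0.0001333·V_3 - 0.00005556·V_6 = 0
  0.1614·V_3 - 0.0001333·V_2 = 0
  0.1974·V_4 - 0.001333·V_0 - 0.1961·V_5 = 0
  0.4588·V_5 - 0.06667·V_1 - 0.1961·V_4 - 0.1961·V_6 = 0
  0.1981·V_6 - 0.00005556·V_2 - 0.1961·V_5 = 0
Solving these 7 simultaneous equations (Gaussian elimination) gives:
  V_0 = 602.2 V, V_1 = 493 V, V_2 = 490.8 V, V_3 = 0.4054 V
  V_4 = 482.2 V, V_5 = 481.4 V, V_6 = 476.7 V
R_eq = V_0 / 1 A = 602.2 Ω

Final answer: 602.2 Ω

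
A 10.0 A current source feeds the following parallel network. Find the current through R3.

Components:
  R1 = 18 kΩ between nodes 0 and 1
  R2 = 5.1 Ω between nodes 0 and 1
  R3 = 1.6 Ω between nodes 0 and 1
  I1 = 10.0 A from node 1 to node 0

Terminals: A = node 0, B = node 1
All resistors sit directly between nodes 0 and 1, so they are in parallel and share one voltage V; the full source current 10 A splits among them.
1/R_par = 1/18000 + 1/5.1 + 1/1.6 = 0.8211 S  =>  R_par = 1.218 Ω
V = I × R_par = 10 × 1.218 = 12.18 V
I_R3 = V/R3 = 12.18/1.6 = 7.611 A

Final answer: 7.611 A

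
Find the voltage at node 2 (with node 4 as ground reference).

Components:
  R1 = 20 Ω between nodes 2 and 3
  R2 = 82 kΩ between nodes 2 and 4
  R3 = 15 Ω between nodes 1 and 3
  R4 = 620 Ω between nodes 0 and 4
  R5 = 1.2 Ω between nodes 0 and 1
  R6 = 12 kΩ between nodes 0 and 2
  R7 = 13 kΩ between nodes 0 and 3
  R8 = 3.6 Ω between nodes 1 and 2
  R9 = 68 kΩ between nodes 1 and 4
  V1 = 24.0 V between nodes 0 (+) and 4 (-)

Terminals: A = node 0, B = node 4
Nodal analysis, taking node 4 as the 0 V reference.
Source V1 fixes V_0 = 24 V.
KCL at each unknown node (sum of currents leaving = 0; resistances in Ω):
  Node 1: (V_1 - V_3)/15 + (V_1 - 24)/1.2 + (V_1 - V_2)/3.6 + (V_1 - 0)/68000 = 0
  Node 2: (V_2 - V_3)/20 + (V_2 - 0)/82000 + (V_2 - 24)/12000 + (V_2 - V_1)/3.6 = 0
  Node 3: (V_3 - V_2)/20 + (V_3 - V_1)/15 + (V_3 - 24)/13000 = 0
Collecting terms (coefficients in siemens):
  1.178·V_1 - 0.2778·V_2 - 0.06667·V_3 = 20
  0.3279·V_2 - 0.2778·V_1 - 0.05·V_3 = 0.002
  0.1167·V_3 - 0.06667·V_1 - 0.05·V_2 = 0.001846
Solving these 3 simultaneous equations (Gaussian elimination) gives:
  V_1 = 24 V, V_2 = 24 V, V_3 = 24 V
The requested potential is V_2 = 24 V.

Final answer: V_2 = 24 V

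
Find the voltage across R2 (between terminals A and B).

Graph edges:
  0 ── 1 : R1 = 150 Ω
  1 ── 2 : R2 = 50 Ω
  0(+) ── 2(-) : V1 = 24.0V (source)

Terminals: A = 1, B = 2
R1 and R2 are in series across V1 (node 0 → node 1 → node 2), and the output A–B is taken across R2, so this is a voltage divider.
Series current: I = V1/(R1 + R2) = 24/(150 + 50) = 24/200 = 0.12 A
V_R2 = I × R2 = V1 × R2/(R1 + R2) = 24 × 50/200 = 6 V

Final answer: 6 V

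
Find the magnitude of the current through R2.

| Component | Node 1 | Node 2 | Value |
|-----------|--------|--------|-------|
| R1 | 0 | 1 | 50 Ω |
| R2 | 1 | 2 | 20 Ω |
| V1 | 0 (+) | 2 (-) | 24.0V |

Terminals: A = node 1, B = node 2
Nodal analysis, taking node 2 as the 0 V reference.
Source V1 fixes V_0 = 24 V.
KCL at each unknown node (sum of currents leaving = 0; resistances in Ω):
  Node 1: (V_1 - 24)/50 + (V_1 - 0)/20 = 0
Collecting terms: 0.07 × V_1 = 0.48  =>  V_1 = 6.857 V
I_R2 = (V_1 - V_2)/R2 = (6.857 - 0)/20 = 0.3429 A
|I_R2| = 0.3429 A

Final answer: |I_R2| = 0.3429 A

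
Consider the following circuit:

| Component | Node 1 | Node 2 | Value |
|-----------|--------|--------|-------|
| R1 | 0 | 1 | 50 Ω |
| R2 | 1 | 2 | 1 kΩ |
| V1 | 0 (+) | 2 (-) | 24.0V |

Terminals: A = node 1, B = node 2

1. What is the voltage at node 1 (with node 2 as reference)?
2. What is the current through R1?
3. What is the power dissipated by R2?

Nodal analysis, taking node 2 as the 0 V reference.
Source V1 fixes V_0 = 24 V.
KCL at each unknown node (sum of currents leaving = 0; resistances in Ω):
  Node 1: (V_1 - 24)/50 + (V_1 - 0)/1000 = 0
Collecting terms: 0.021 × V_1 = 0.48  =>  V_1 = 22.86 V
Part 1:
  Read off the nodal solution: V_1 = 22.86 V
Part 2:
  I_R1 = (V_0 - V_1)/R1 = (24 - 22.86)/50 = 0.02286 A
  Magnitude: I_R1 = 0.02286 A
Part 3:
  I_R2 = (V_1 - V_2)/R2 = (22.86 - 0)/1000 = 0.02286 A
  P_R2 = I_R2² × R2 = (0.02286)² × 1000 = 0.5224 W

Final answers:
1. V_1 = 22.86 V
2. I_R1 = 0.02286 A
3. P_R2 = 0.5224 W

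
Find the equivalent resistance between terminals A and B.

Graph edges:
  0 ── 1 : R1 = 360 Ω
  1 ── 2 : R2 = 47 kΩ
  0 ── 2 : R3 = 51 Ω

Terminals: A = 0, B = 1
Reduce the network between node 0 (A) and node 1 (B) by series/parallel combination:
  Rs1 = R3 + R2 (series, joined only at node 2) = 51 + 47000 = 47050 Ω
  Rp1 = R1 ‖ Rs1 (parallel, both between nodes 0 and 1) = 1/(1/360 + 1/47050) = 357.3 Ω
R_eq = 357.3 Ω

Final answer: 357.3 Ω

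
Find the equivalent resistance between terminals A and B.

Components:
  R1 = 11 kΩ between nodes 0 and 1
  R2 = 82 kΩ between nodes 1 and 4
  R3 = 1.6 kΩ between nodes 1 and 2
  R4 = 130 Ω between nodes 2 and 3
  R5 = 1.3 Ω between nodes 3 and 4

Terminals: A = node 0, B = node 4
Reduce the network between node 0 (A) and node 4 (B) by series/parallel combination:
  Rs1 = R3 + R4 (series, joined only at node 2) = 1600 + 130 = 1730 Ω
  Rs2 = R5 + Rs1 (series, joined only at node 3) = 1.3 + 1730 = 1731 Ω
  Rp1 = R2 ‖ Rs2 (parallel, both between nodes 1 and 4) = 1/(1/82000 + 1/1731) = 1696 Ω
  Rs3 = R1 + Rp1 (series, joined only at node 1) = 11000 + 1696 = 12700 Ω
R_eq = 12.7 kΩ

Final answer: 12.7 kΩ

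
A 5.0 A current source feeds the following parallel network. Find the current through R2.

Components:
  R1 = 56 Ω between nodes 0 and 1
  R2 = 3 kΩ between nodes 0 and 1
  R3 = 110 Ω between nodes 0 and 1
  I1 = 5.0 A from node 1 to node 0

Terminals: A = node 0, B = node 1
All resistors sit directly between nodes 0 and 1, so they are in parallel and share one voltage V; the full source current 5 A splits among them.
1/R_par = 1/56 + 1/3000 + 1/110 = 0.02728 S  =>  R_par = 36.66 Ω
V = I × R_par = 5 × 36.66 = 183.3 V
I_R2 = V/R2 = 183.3/3000 = 0.06109 A

Final answer: 0.06109 A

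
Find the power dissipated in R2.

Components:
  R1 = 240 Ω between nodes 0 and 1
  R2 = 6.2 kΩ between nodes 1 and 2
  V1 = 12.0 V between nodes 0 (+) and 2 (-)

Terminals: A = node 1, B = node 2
Nodal analysis, taking node 2 as the 0 V reference.
Source V1 fixes V_0 = 12 V.
KCL at each unknown node (sum of currents leaving = 0; resistances in Ω):
  Node 1: (V_1 - 12)/240 + (V_1 - 0)/6200 = 0
Collecting terms: 0.004328 × V_1 = 0.05  =>  V_1 = 11.55 V
I_R2 = (V_1 - V_2)/R2 = (11.55 - 0)/6200 = 0.001863 A
P_R2 = I_R2² × R2 = (0.001863)² × 6200 = 0.02153 W

Final answer: 0.02153 W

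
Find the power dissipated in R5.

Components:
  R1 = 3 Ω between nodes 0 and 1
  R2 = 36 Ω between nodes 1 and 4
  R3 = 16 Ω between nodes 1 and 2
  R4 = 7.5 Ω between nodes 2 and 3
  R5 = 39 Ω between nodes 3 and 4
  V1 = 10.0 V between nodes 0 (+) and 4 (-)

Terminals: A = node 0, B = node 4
Nodal analysis, taking node 4 as the 0 V reference.
Source V1 fixes V_0 = 10 V.
KCL at each unknown node (sum of currents leaving = 0; resistances in Ω):
  Node 1: (V_1 - 10)/3 + (V_1 - 0)/36 + (V_1 - V_2)/16 = 0
  Node 2: (V_2 - V_1)/16 + (V_2 - V_3)/7.5 = 0
  Node 3: (V_3 - V_2)/7.5 + (V_3 - 0)/39 = 0
Collecting terms (coefficients in siemens):
  0.4236·V_1 - 0.0625·V_2 = 3.333
  0.1958·V_2 - 0.0625·V_1 - 0.1333·V_3 = 0
  0.159·V_3 - 0.1333·V_2 = 0
Solving these 3 simultaneous equations (Gaussian elimination) gives:
  V_1 = 8.839 V, V_2 = 6.576 V, V_3 = 5.516 V
I_R5 = (V_3 - V_4)/R5 = (5.516 - 0)/39 = 0.1414 A
P_R5 = I_R5² × R5 = (0.1414)² × 39 = 0.7801 W

Final answer: 0.7801 W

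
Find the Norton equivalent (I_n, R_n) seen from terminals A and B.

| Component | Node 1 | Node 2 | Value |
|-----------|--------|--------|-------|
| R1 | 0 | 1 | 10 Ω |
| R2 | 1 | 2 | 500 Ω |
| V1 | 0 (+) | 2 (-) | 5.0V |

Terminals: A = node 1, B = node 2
Find the Thévenin equivalent first; then I_n = V_th/R_th and R_n = R_th.
Step 1 — V_th is the open-circuit voltage V_A - V_B (nothing connected across the terminals).
Nodal analysis, taking node 2 as the 0 V reference.
Source V1 fixes V_0 = 5 V.
KCL at each unknown node (sum of currents leaving = 0; resistances in Ω):
  Node 1: (V_1 - 5)/10 + (V_1 - 0)/500 = 0
Collecting terms: 0.102 × V_1 = 0.5  =>  V_1 = 4.902 V
V_th = V_1 - V_2 = 4.902 - 0 = 4.902 V
Step 2 — R_th: zero the source — replace V1 by a short circuit (node 2 merges into node 0) — and find the resistance seen between A (node 1) and B (node 0).
Reduce the network between node 1 (A) and node 0 (B) by series/parallel combination:
  Rp1 = R1 ‖ R2 (parallel, both between nodes 0 and 1) = 1/(1/10 + 1/500) = 9.804 Ω
R_th = 9.804 Ω
I_n = V_th/R_th = 4.902/9.804 = 0.5 A, and R_n = R_th = 9.804 Ω

Final answer: I_n = 0.5 A, R_n = 9.804 Ω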